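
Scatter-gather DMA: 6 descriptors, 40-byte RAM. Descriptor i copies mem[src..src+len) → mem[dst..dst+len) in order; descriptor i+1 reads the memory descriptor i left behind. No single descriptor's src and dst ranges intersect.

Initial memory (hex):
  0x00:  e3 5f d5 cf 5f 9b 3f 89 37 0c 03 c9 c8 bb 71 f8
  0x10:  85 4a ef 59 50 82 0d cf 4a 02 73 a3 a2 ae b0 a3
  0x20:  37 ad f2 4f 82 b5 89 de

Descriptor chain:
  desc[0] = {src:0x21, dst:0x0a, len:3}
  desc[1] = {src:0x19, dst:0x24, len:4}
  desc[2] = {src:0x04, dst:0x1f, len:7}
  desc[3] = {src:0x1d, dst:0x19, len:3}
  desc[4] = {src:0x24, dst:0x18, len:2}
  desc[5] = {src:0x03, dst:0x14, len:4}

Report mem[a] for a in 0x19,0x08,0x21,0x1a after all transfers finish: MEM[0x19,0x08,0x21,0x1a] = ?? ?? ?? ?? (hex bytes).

  after D0: wrote 3B at 0x0a = adf24f
  after D1: wrote 4B at 0x24 = 0273a3a2
  after D2: wrote 7B at 0x1f = 5f9b3f89370cad
  after D3: wrote 3B at 0x19 = aeb05f
  after D4: wrote 2B at 0x18 = 0cad
  after D5: wrote 4B at 0x14 = cf5f9b3f
query mem[0x19]=0xad, mem[0x08]=0x37, mem[0x21]=0x3f, mem[0x1a]=0xb0

MEM[0x19,0x08,0x21,0x1a] = ad 37 3f b0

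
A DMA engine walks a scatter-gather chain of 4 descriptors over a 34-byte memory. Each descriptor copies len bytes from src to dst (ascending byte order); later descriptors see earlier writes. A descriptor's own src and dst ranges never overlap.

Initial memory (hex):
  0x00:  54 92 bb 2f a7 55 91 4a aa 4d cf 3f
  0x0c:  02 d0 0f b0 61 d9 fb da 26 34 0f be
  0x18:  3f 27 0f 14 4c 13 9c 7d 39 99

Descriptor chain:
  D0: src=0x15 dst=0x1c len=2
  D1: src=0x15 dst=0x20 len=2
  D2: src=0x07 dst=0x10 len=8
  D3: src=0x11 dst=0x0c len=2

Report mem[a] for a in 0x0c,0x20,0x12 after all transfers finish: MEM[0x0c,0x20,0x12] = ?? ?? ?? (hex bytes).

MEM[0x0c,0x20,0x12] = aa 34 4d

[0] 0x15->0x1c len=2 : 34 0f
[1] 0x15->0x20 len=2 : 34 0f
[2] 0x07->0x10 len=8 : 4a aa 4d cf 3f 02 d0 0f
[3] 0x11->0x0c len=2 : aa 4d
query mem[0x0c]=0xaa, mem[0x20]=0x34, mem[0x12]=0x4d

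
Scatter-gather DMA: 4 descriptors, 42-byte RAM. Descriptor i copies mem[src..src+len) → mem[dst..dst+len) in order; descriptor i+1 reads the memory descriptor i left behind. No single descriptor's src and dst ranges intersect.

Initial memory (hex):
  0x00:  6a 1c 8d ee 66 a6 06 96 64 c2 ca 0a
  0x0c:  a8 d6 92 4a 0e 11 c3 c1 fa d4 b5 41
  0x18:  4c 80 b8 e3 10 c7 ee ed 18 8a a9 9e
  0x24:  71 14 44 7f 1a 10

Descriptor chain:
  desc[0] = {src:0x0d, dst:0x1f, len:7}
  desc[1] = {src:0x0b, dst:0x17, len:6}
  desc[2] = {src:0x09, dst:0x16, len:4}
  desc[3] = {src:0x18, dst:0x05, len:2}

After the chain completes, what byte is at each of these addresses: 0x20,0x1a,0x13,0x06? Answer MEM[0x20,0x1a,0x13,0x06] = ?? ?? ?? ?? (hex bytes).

[0] 0x0d->0x1f len=7 : d6 92 4a 0e 11 c3 c1
[1] 0x0b->0x17 len=6 : 0a a8 d6 92 4a 0e
[2] 0x09->0x16 len=4 : c2 ca 0a a8
[3] 0x18->0x05 len=2 : 0a a8
query mem[0x20]=0x92, mem[0x1a]=0x92, mem[0x13]=0xc1, mem[0x06]=0xa8

MEM[0x20,0x1a,0x13,0x06] = 92 92 c1 a8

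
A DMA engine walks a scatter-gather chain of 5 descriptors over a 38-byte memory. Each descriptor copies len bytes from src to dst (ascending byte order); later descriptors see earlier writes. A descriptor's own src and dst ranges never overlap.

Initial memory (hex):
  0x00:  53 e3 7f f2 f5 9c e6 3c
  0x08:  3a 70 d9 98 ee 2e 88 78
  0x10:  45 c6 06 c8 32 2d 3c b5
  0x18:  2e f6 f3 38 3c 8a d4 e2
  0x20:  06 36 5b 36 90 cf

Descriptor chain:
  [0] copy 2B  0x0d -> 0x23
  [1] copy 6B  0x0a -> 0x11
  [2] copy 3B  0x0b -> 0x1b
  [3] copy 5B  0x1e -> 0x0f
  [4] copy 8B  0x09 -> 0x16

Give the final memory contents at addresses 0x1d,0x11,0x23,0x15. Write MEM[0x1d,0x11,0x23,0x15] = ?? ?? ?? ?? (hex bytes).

#0 dst[0x23+2] := {0x2e,0x88}
#1 dst[0x11+6] := {0xd9,0x98,0xee,0x2e,0x88,0x78}
#2 dst[0x1b+3] := {0x98,0xee,0x2e}
#3 dst[0x0f+5] := {0xd4,0xe2,0x06,0x36,0x5b}
#4 dst[0x16+8] := {0x70,0xd9,0x98,0xee,0x2e,0x88,0xd4,0xe2}
query mem[0x1d]=0xe2, mem[0x11]=0x06, mem[0x23]=0x2e, mem[0x15]=0x88

MEM[0x1d,0x11,0x23,0x15] = e2 06 2e 88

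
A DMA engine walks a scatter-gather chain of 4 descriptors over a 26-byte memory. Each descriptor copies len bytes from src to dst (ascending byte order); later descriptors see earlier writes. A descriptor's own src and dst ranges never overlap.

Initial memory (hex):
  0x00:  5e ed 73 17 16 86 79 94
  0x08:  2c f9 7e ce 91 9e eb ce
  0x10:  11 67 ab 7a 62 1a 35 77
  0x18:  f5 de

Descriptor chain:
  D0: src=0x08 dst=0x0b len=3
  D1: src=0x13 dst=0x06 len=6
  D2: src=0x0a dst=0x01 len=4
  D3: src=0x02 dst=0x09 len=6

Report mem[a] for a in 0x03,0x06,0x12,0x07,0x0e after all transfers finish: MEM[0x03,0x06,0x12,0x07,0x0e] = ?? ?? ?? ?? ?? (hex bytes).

[0] 0x08->0x0b len=3 : 2c f9 7e
[1] 0x13->0x06 len=6 : 7a 62 1a 35 77 f5
[2] 0x0a->0x01 len=4 : 77 f5 f9 7e
[3] 0x02->0x09 len=6 : f5 f9 7e 86 7a 62
query mem[0x03]=0xf9, mem[0x06]=0x7a, mem[0x12]=0xab, mem[0x07]=0x62, mem[0x0e]=0x62

MEM[0x03,0x06,0x12,0x07,0x0e] = f9 7a ab 62 62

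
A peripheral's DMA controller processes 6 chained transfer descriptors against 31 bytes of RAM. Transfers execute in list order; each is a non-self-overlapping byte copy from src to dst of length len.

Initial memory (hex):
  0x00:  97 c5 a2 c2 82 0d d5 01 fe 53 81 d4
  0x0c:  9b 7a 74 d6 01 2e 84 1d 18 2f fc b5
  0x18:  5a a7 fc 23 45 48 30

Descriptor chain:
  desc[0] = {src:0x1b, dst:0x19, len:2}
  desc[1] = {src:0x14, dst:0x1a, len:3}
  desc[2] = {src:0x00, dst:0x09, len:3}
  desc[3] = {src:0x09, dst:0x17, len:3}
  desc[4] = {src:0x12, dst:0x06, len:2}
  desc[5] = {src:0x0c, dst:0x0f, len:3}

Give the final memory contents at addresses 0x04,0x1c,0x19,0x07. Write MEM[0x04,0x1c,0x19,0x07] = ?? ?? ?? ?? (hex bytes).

  after D0: wrote 2B at 0x19 = 2345
  after D1: wrote 3B at 0x1a = 182ffc
  after D2: wrote 3B at 0x09 = 97c5a2
  after D3: wrote 3B at 0x17 = 97c5a2
  after D4: wrote 2B at 0x06 = 841d
  after D5: wrote 3B at 0x0f = 9b7a74
query mem[0x04]=0x82, mem[0x1c]=0xfc, mem[0x19]=0xa2, mem[0x07]=0x1d

MEM[0x04,0x1c,0x19,0x07] = 82 fc a2 1d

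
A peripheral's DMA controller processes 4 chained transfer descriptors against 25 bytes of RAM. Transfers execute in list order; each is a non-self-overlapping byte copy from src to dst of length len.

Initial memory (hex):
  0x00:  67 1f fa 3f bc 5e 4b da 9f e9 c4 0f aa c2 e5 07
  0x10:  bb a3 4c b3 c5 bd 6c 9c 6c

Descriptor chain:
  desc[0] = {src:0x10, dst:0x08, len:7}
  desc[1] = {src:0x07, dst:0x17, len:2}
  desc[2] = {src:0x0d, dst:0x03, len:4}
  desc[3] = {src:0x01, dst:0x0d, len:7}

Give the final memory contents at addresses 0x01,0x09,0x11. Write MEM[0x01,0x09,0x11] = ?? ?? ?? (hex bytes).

MEM[0x01,0x09,0x11] = 1f a3 07

D0: mem[0x08..0x0e] <- [bb a3 4c b3 c5 bd 6c]
D1: mem[0x17..0x18] <- [da bb]
D2: mem[0x03..0x06] <- [bd 6c 07 bb]
D3: mem[0x0d..0x13] <- [1f fa bd 6c 07 bb da]
query mem[0x01]=0x1f, mem[0x09]=0xa3, mem[0x11]=0x07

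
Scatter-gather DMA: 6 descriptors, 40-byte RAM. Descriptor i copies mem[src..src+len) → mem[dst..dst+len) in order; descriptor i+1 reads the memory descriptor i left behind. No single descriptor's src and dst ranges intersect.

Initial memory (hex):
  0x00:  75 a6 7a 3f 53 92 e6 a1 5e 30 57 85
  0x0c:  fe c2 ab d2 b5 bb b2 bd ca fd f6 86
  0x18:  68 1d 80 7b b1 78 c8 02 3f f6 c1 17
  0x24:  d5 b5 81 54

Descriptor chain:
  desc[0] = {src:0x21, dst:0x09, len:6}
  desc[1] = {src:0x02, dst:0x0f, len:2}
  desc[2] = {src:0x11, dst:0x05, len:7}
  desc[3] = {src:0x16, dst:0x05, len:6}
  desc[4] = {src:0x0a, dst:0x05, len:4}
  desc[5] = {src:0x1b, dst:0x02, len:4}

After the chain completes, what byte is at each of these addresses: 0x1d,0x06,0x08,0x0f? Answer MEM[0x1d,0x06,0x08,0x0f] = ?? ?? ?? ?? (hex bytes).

MEM[0x1d,0x06,0x08,0x0f] = 78 86 b5 7a

  after D0: wrote 6B at 0x09 = f6c117d5b581
  after D1: wrote 2B at 0x0f = 7a3f
  after D2: wrote 7B at 0x05 = bbb2bdcafdf686
  after D3: wrote 6B at 0x05 = f686681d807b
  after D4: wrote 4B at 0x05 = 7b86d5b5
  after D5: wrote 4B at 0x02 = 7bb178c8
query mem[0x1d]=0x78, mem[0x06]=0x86, mem[0x08]=0xb5, mem[0x0f]=0x7a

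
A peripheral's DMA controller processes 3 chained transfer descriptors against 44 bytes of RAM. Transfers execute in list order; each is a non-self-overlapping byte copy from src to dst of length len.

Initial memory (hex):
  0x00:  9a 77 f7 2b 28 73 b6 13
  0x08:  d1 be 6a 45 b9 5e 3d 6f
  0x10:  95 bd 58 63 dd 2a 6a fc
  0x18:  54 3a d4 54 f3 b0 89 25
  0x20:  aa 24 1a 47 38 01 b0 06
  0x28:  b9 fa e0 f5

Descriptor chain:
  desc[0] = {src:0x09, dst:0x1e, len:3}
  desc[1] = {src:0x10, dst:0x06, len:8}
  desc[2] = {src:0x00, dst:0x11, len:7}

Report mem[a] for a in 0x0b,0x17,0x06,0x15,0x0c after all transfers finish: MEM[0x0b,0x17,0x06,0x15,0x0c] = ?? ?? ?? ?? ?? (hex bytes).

MEM[0x0b,0x17,0x06,0x15,0x0c] = 2a 95 95 28 6a

  after D0: wrote 3B at 0x1e = be6a45
  after D1: wrote 8B at 0x06 = 95bd5863dd2a6afc
  after D2: wrote 7B at 0x11 = 9a77f72b287395
query mem[0x0b]=0x2a, mem[0x17]=0x95, mem[0x06]=0x95, mem[0x15]=0x28, mem[0x0c]=0x6a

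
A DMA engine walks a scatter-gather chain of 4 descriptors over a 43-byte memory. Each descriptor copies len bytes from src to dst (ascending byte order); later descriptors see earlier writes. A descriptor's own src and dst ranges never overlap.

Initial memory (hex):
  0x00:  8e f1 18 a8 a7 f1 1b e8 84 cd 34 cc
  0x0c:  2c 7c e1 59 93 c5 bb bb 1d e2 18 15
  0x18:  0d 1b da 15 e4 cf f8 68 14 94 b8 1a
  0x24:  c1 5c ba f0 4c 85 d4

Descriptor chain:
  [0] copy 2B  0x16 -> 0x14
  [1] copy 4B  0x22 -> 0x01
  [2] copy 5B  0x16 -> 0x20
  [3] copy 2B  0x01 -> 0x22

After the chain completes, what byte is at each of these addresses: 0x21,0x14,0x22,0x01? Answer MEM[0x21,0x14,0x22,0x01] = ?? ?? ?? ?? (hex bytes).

MEM[0x21,0x14,0x22,0x01] = 15 18 b8 b8

[0] 0x16->0x14 len=2 : 18 15
[1] 0x22->0x01 len=4 : b8 1a c1 5c
[2] 0x16->0x20 len=5 : 18 15 0d 1b da
[3] 0x01->0x22 len=2 : b8 1a
query mem[0x21]=0x15, mem[0x14]=0x18, mem[0x22]=0xb8, mem[0x01]=0xb8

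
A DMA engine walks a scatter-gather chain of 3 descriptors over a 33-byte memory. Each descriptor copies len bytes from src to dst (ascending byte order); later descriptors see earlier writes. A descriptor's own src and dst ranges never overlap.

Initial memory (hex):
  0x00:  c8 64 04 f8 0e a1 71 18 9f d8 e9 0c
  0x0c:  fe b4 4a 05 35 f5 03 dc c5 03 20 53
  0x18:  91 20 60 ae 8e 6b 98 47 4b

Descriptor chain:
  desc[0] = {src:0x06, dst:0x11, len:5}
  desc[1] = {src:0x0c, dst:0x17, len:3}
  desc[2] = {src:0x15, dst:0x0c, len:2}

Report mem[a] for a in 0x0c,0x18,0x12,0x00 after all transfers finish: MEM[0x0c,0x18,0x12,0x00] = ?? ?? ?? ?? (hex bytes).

MEM[0x0c,0x18,0x12,0x00] = e9 b4 18 c8

  after D0: wrote 5B at 0x11 = 71189fd8e9
  after D1: wrote 3B at 0x17 = feb44a
  after D2: wrote 2B at 0x0c = e920
query mem[0x0c]=0xe9, mem[0x18]=0xb4, mem[0x12]=0x18, mem[0x00]=0xc8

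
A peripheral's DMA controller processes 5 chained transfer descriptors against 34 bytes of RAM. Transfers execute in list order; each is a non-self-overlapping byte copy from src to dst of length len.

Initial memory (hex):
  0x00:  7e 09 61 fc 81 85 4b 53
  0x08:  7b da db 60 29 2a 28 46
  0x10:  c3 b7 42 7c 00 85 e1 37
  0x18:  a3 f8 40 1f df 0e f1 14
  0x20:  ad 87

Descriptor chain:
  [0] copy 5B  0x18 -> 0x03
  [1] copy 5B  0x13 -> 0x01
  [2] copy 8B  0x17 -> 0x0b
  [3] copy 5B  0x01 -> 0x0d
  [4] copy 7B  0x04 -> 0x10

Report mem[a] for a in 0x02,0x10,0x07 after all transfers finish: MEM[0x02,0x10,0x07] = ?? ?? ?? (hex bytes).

MEM[0x02,0x10,0x07] = 00 e1 df

  after D0: wrote 5B at 0x03 = a3f8401fdf
  after D1: wrote 5B at 0x01 = 7c0085e137
  after D2: wrote 8B at 0x0b = 37a3f8401fdf0ef1
  after D3: wrote 5B at 0x0d = 7c0085e137
  after D4: wrote 7B at 0x10 = e1371fdf7bdadb
query mem[0x02]=0x00, mem[0x10]=0xe1, mem[0x07]=0xdf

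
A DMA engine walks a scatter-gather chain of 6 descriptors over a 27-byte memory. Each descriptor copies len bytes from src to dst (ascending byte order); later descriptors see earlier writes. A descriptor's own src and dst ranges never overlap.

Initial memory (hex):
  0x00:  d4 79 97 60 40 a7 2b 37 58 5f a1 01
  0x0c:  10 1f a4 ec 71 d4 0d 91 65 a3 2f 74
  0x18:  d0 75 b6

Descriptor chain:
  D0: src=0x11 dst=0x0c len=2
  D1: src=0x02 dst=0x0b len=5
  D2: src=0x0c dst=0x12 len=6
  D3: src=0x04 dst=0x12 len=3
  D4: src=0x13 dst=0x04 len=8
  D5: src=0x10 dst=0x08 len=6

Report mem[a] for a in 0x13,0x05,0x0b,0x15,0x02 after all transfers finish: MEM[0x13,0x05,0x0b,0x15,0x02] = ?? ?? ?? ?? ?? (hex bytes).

MEM[0x13,0x05,0x0b,0x15,0x02] = a7 2b a7 2b 97

  after D0: wrote 2B at 0x0c = d40d
  after D1: wrote 5B at 0x0b = 976040a72b
  after D2: wrote 6B at 0x12 = 6040a72b71d4
  after D3: wrote 3B at 0x12 = 40a72b
  after D4: wrote 8B at 0x04 = a72b2b71d4d075b6
  after D5: wrote 6B at 0x08 = 71d440a72b2b
query mem[0x13]=0xa7, mem[0x05]=0x2b, mem[0x0b]=0xa7, mem[0x15]=0x2b, mem[0x02]=0x97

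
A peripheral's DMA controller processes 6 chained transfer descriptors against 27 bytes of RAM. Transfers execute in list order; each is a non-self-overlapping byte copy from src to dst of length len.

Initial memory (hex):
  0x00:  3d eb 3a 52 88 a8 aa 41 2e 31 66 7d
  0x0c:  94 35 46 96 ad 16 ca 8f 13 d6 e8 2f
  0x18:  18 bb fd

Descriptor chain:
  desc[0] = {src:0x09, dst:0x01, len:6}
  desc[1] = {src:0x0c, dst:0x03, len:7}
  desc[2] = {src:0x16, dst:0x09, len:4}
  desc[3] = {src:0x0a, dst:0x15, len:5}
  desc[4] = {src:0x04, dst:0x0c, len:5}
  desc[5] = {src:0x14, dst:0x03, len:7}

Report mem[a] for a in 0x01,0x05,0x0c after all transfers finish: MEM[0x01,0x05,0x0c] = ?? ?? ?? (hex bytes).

MEM[0x01,0x05,0x0c] = 31 18 35

  after D0: wrote 6B at 0x01 = 31667d943546
  after D1: wrote 7B at 0x03 = 94354696ad16ca
  after D2: wrote 4B at 0x09 = e82f18bb
  after D3: wrote 5B at 0x15 = 2f18bb3546
  after D4: wrote 5B at 0x0c = 354696ad16
  after D5: wrote 7B at 0x03 = 132f18bb3546fd
query mem[0x01]=0x31, mem[0x05]=0x18, mem[0x0c]=0x35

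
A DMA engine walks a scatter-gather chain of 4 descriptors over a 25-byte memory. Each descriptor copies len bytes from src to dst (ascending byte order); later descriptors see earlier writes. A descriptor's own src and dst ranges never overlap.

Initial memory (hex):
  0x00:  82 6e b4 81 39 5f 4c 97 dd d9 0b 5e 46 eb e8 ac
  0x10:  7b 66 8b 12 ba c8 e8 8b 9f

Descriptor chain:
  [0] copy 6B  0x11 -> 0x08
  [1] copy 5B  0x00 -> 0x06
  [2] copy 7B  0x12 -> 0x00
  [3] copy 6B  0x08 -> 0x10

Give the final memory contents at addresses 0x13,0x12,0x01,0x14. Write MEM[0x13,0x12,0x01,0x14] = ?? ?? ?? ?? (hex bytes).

MEM[0x13,0x12,0x01,0x14] = ba 39 12 c8

D0: mem[0x08..0x0d] <- [66 8b 12 ba c8 e8]
D1: mem[0x06..0x0a] <- [82 6e b4 81 39]
D2: mem[0x00..0x06] <- [8b 12 ba c8 e8 8b 9f]
D3: mem[0x10..0x15] <- [b4 81 39 ba c8 e8]
query mem[0x13]=0xba, mem[0x12]=0x39, mem[0x01]=0x12, mem[0x14]=0xc8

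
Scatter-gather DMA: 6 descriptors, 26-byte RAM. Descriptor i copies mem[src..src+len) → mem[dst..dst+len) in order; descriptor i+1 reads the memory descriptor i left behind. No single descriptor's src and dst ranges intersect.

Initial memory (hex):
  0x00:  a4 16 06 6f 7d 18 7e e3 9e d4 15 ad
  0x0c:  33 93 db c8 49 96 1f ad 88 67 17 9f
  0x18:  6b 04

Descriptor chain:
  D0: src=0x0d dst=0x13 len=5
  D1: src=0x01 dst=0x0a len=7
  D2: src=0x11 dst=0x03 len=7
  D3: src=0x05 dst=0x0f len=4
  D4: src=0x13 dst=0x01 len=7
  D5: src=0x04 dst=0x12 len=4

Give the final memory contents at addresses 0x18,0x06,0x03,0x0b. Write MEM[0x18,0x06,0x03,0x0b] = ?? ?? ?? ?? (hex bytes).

  after D0: wrote 5B at 0x13 = 93dbc84996
  after D1: wrote 7B at 0x0a = 16066f7d187ee3
  after D2: wrote 7B at 0x03 = 961f93dbc84996
  after D3: wrote 4B at 0x0f = 93dbc849
  after D4: wrote 7B at 0x01 = 93dbc849966b04
  after D5: wrote 4B at 0x12 = 49966b04
query mem[0x18]=0x6b, mem[0x06]=0x6b, mem[0x03]=0xc8, mem[0x0b]=0x06

MEM[0x18,0x06,0x03,0x0b] = 6b 6b c8 06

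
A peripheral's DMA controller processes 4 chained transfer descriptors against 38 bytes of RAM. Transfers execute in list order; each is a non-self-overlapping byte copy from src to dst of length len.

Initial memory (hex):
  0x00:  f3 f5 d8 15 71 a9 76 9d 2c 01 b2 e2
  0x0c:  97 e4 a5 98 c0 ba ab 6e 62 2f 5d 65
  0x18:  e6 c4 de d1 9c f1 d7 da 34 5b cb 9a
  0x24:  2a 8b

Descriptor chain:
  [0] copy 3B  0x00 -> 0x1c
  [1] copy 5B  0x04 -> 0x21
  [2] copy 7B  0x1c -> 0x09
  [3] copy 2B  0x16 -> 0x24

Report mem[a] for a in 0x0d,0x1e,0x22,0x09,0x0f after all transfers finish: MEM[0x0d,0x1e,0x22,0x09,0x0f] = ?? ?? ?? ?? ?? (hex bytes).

#0 dst[0x1c+3] := {0xf3,0xf5,0xd8}
#1 dst[0x21+5] := {0x71,0xa9,0x76,0x9d,0x2c}
#2 dst[0x09+7] := {0xf3,0xf5,0xd8,0xda,0x34,0x71,0xa9}
#3 dst[0x24+2] := {0x5d,0x65}
query mem[0x0d]=0x34, mem[0x1e]=0xd8, mem[0x22]=0xa9, mem[0x09]=0xf3, mem[0x0f]=0xa9

MEM[0x0d,0x1e,0x22,0x09,0x0f] = 34 d8 a9 f3 a9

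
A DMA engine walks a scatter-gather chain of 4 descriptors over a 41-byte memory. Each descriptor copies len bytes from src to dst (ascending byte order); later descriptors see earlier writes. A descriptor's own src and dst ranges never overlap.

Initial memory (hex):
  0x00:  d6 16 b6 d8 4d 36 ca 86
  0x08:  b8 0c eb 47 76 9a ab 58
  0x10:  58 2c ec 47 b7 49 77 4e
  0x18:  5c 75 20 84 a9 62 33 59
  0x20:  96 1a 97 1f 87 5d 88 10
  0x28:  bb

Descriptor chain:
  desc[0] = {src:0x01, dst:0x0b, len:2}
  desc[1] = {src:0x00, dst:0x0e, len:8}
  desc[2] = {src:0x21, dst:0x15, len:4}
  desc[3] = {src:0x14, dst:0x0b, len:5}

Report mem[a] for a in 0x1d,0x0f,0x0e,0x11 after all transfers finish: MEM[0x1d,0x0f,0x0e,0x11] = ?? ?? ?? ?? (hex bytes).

D0: mem[0x0b..0x0c] <- [16 b6]
D1: mem[0x0e..0x15] <- [d6 16 b6 d8 4d 36 ca 86]
D2: mem[0x15..0x18] <- [1a 97 1f 87]
D3: mem[0x0b..0x0f] <- [ca 1a 97 1f 87]
query mem[0x1d]=0x62, mem[0x0f]=0x87, mem[0x0e]=0x1f, mem[0x11]=0xd8

MEM[0x1d,0x0f,0x0e,0x11] = 62 87 1f d8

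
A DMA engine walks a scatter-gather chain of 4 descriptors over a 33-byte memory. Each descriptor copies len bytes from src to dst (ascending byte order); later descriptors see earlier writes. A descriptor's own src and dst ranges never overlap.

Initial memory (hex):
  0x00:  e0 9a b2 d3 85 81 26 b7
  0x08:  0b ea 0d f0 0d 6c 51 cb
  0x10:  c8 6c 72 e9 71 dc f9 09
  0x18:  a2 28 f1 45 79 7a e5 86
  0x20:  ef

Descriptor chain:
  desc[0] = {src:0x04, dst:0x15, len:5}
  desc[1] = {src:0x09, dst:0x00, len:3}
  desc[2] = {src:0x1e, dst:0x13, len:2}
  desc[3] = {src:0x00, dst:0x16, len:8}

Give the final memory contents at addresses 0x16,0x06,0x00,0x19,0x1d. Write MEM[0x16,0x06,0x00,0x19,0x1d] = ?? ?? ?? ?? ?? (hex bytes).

D0: mem[0x15..0x19] <- [85 81 26 b7 0b]
D1: mem[0x00..0x02] <- [ea 0d f0]
D2: mem[0x13..0x14] <- [e5 86]
D3: mem[0x16..0x1d] <- [ea 0d f0 d3 85 81 26 b7]
query mem[0x16]=0xea, mem[0x06]=0x26, mem[0x00]=0xea, mem[0x19]=0xd3, mem[0x1d]=0xb7

MEM[0x16,0x06,0x00,0x19,0x1d] = ea 26 ea d3 b7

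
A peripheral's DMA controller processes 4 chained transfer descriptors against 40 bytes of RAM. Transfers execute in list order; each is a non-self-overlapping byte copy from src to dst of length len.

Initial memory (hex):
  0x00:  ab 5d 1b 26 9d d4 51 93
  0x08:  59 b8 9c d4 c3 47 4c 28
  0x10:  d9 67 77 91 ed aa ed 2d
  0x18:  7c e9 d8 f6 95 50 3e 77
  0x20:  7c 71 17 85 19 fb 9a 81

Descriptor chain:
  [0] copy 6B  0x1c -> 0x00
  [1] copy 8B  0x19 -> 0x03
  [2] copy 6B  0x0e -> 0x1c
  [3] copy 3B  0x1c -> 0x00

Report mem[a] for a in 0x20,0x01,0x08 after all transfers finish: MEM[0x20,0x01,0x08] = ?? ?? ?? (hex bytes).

MEM[0x20,0x01,0x08] = 77 28 3e

  after D0: wrote 6B at 0x00 = 95503e777c71
  after D1: wrote 8B at 0x03 = e9d8f695503e777c
  after D2: wrote 6B at 0x1c = 4c28d9677791
  after D3: wrote 3B at 0x00 = 4c28d9
query mem[0x20]=0x77, mem[0x01]=0x28, mem[0x08]=0x3e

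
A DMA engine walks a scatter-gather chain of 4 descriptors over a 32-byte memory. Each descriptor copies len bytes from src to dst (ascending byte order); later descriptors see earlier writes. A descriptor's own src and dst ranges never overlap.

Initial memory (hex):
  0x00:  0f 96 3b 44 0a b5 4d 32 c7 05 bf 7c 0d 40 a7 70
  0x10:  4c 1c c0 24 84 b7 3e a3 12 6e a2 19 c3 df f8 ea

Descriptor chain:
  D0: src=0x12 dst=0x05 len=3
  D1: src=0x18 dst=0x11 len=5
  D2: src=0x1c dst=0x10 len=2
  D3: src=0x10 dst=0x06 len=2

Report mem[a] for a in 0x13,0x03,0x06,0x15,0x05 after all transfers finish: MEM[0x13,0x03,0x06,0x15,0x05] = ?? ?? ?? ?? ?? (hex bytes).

D0: mem[0x05..0x07] <- [c0 24 84]
D1: mem[0x11..0x15] <- [12 6e a2 19 c3]
D2: mem[0x10..0x11] <- [c3 df]
D3: mem[0x06..0x07] <- [c3 df]
query mem[0x13]=0xa2, mem[0x03]=0x44, mem[0x06]=0xc3, mem[0x15]=0xc3, mem[0x05]=0xc0

MEM[0x13,0x03,0x06,0x15,0x05] = a2 44 c3 c3 c0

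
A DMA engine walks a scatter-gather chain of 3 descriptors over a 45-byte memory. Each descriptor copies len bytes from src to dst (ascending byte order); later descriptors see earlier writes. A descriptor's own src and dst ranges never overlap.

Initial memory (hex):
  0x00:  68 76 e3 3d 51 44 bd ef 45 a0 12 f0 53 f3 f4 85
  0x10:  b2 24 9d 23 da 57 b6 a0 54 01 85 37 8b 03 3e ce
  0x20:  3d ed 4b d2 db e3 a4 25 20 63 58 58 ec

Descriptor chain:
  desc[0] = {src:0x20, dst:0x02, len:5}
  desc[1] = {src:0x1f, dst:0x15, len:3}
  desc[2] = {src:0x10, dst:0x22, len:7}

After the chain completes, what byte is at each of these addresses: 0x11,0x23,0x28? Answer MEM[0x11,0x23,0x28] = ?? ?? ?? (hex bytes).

  after D0: wrote 5B at 0x02 = 3ded4bd2db
  after D1: wrote 3B at 0x15 = ce3ded
  after D2: wrote 7B at 0x22 = b2249d23dace3d
query mem[0x11]=0x24, mem[0x23]=0x24, mem[0x28]=0x3d

MEM[0x11,0x23,0x28] = 24 24 3d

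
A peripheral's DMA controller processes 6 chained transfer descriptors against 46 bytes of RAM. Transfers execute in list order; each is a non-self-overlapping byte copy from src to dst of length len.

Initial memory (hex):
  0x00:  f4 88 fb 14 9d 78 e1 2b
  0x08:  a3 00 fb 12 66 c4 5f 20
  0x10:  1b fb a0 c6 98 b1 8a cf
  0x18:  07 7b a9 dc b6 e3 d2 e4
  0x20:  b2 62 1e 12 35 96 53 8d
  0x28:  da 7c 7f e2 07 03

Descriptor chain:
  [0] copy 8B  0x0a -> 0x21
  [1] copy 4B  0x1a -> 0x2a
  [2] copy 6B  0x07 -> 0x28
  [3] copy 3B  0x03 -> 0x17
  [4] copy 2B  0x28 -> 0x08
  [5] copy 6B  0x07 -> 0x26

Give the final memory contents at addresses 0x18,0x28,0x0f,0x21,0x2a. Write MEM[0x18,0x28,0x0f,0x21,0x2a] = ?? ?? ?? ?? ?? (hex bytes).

MEM[0x18,0x28,0x0f,0x21,0x2a] = 9d a3 20 fb 12

#0 dst[0x21+8] := {0xfb,0x12,0x66,0xc4,0x5f,0x20,0x1b,0xfb}
#1 dst[0x2a+4] := {0xa9,0xdc,0xb6,0xe3}
#2 dst[0x28+6] := {0x2b,0xa3,0x00,0xfb,0x12,0x66}
#3 dst[0x17+3] := {0x14,0x9d,0x78}
#4 dst[0x08+2] := {0x2b,0xa3}
#5 dst[0x26+6] := {0x2b,0x2b,0xa3,0xfb,0x12,0x66}
query mem[0x18]=0x9d, mem[0x28]=0xa3, mem[0x0f]=0x20, mem[0x21]=0xfb, mem[0x2a]=0x12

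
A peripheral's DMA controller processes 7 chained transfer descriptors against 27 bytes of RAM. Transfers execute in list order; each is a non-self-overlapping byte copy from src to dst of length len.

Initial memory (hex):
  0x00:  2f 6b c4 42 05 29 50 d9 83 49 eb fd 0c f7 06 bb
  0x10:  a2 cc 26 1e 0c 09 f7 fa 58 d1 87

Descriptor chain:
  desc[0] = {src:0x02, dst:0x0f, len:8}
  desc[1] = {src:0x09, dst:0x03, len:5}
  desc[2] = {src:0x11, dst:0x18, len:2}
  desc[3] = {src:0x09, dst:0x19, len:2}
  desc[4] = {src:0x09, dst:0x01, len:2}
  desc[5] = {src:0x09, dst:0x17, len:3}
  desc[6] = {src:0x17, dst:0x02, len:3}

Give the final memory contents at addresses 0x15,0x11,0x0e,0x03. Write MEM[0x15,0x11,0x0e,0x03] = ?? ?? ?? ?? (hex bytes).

MEM[0x15,0x11,0x0e,0x03] = 83 05 06 eb

#0 dst[0x0f+8] := {0xc4,0x42,0x05,0x29,0x50,0xd9,0x83,0x49}
#1 dst[0x03+5] := {0x49,0xeb,0xfd,0x0c,0xf7}
#2 dst[0x18+2] := {0x05,0x29}
#3 dst[0x19+2] := {0x49,0xeb}
#4 dst[0x01+2] := {0x49,0xeb}
#5 dst[0x17+3] := {0x49,0xeb,0xfd}
#6 dst[0x02+3] := {0x49,0xeb,0xfd}
query mem[0x15]=0x83, mem[0x11]=0x05, mem[0x0e]=0x06, mem[0x03]=0xeb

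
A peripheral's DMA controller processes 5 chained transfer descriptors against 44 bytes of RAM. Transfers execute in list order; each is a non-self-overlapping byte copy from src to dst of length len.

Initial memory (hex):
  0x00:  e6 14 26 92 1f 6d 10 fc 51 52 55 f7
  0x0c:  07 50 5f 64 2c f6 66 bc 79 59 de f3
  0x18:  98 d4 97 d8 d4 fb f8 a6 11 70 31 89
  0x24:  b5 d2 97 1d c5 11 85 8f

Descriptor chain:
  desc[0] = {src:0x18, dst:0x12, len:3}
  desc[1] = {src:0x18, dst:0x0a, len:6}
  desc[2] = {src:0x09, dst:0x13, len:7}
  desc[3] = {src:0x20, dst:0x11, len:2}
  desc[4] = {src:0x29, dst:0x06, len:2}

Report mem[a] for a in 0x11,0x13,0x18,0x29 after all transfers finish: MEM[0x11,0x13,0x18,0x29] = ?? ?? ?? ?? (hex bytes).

MEM[0x11,0x13,0x18,0x29] = 11 52 d4 11

[0] 0x18->0x12 len=3 : 98 d4 97
[1] 0x18->0x0a len=6 : 98 d4 97 d8 d4 fb
[2] 0x09->0x13 len=7 : 52 98 d4 97 d8 d4 fb
[3] 0x20->0x11 len=2 : 11 70
[4] 0x29->0x06 len=2 : 11 85
query mem[0x11]=0x11, mem[0x13]=0x52, mem[0x18]=0xd4, mem[0x29]=0x11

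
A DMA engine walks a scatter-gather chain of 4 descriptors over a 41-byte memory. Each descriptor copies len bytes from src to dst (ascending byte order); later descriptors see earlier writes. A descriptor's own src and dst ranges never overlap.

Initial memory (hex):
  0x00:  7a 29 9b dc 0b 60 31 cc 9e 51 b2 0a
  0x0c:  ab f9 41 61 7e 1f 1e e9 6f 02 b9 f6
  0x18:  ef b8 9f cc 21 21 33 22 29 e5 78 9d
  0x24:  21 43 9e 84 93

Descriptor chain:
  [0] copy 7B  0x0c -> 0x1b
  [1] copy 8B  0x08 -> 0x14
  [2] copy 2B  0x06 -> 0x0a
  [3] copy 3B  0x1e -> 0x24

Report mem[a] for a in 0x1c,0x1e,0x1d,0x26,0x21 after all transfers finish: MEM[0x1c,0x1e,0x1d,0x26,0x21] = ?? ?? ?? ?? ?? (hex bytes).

  after D0: wrote 7B at 0x1b = abf941617e1f1e
  after D1: wrote 8B at 0x14 = 9e51b20aabf94161
  after D2: wrote 2B at 0x0a = 31cc
  after D3: wrote 3B at 0x24 = 617e1f
query mem[0x1c]=0xf9, mem[0x1e]=0x61, mem[0x1d]=0x41, mem[0x26]=0x1f, mem[0x21]=0x1e

MEM[0x1c,0x1e,0x1d,0x26,0x21] = f9 61 41 1f 1e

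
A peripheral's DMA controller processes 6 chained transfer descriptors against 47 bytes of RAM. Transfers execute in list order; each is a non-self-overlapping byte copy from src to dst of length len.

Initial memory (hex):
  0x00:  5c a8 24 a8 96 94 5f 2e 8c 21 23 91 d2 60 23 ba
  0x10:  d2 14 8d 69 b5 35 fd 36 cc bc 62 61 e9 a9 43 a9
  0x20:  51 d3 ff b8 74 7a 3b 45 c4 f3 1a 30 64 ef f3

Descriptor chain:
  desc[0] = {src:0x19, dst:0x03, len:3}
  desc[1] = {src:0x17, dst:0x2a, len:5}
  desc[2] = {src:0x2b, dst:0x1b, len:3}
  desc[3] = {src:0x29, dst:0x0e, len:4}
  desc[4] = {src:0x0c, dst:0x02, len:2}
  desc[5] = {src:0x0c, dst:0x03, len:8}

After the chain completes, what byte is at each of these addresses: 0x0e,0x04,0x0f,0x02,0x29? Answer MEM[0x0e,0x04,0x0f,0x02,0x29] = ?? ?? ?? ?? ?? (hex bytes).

[0] 0x19->0x03 len=3 : bc 62 61
[1] 0x17->0x2a len=5 : 36 cc bc 62 61
[2] 0x2b->0x1b len=3 : cc bc 62
[3] 0x29->0x0e len=4 : f3 36 cc bc
[4] 0x0c->0x02 len=2 : d2 60
[5] 0x0c->0x03 len=8 : d2 60 f3 36 cc bc 8d 69
query mem[0x0e]=0xf3, mem[0x04]=0x60, mem[0x0f]=0x36, mem[0x02]=0xd2, mem[0x29]=0xf3

MEM[0x0e,0x04,0x0f,0x02,0x29] = f3 60 36 d2 f3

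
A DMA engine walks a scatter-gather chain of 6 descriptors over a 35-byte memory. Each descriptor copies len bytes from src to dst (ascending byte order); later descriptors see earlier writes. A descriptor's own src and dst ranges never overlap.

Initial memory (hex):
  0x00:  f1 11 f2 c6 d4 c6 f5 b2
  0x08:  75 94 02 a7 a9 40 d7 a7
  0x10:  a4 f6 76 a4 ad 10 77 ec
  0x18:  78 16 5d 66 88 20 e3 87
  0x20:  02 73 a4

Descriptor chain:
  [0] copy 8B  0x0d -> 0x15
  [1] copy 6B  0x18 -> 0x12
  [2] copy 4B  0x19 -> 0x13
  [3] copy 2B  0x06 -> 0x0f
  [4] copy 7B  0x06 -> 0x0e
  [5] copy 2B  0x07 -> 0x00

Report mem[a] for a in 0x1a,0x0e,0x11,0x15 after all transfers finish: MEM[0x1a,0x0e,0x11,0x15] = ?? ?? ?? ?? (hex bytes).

MEM[0x1a,0x0e,0x11,0x15] = 76 f5 94 a4

#0 dst[0x15+8] := {0x40,0xd7,0xa7,0xa4,0xf6,0x76,0xa4,0xad}
#1 dst[0x12+6] := {0xa4,0xf6,0x76,0xa4,0xad,0x20}
#2 dst[0x13+4] := {0xf6,0x76,0xa4,0xad}
#3 dst[0x0f+2] := {0xf5,0xb2}
#4 dst[0x0e+7] := {0xf5,0xb2,0x75,0x94,0x02,0xa7,0xa9}
#5 dst[0x00+2] := {0xb2,0x75}
query mem[0x1a]=0x76, mem[0x0e]=0xf5, mem[0x11]=0x94, mem[0x15]=0xa4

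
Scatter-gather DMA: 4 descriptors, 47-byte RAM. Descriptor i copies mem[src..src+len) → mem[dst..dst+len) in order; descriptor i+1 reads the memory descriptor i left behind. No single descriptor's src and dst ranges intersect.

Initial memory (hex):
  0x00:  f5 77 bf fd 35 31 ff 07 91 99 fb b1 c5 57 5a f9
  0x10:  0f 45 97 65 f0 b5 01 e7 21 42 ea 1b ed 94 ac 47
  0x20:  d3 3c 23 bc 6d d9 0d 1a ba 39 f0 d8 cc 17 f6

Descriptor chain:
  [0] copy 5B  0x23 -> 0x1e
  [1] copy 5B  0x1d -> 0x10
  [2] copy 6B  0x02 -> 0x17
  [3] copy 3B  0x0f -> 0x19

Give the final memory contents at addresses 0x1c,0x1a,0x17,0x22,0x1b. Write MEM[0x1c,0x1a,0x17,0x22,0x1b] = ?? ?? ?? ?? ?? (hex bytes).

MEM[0x1c,0x1a,0x17,0x22,0x1b] = 07 94 bf 1a bc

#0 dst[0x1e+5] := {0xbc,0x6d,0xd9,0x0d,0x1a}
#1 dst[0x10+5] := {0x94,0xbc,0x6d,0xd9,0x0d}
#2 dst[0x17+6] := {0xbf,0xfd,0x35,0x31,0xff,0x07}
#3 dst[0x19+3] := {0xf9,0x94,0xbc}
query mem[0x1c]=0x07, mem[0x1a]=0x94, mem[0x17]=0xbf, mem[0x22]=0x1a, mem[0x1b]=0xbc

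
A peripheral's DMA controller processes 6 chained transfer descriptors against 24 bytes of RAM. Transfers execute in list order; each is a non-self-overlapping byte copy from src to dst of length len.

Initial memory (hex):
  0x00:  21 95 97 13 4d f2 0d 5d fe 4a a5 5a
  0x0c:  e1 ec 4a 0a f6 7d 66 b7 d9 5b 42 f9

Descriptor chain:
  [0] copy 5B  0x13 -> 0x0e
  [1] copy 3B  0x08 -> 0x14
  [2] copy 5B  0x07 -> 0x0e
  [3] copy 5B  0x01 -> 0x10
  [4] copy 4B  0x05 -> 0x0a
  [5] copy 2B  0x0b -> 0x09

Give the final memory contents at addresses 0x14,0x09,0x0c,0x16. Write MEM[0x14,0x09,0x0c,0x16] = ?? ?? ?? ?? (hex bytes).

MEM[0x14,0x09,0x0c,0x16] = f2 0d 5d a5

D0: mem[0x0e..0x12] <- [b7 d9 5b 42 f9]
D1: mem[0x14..0x16] <- [fe 4a a5]
D2: mem[0x0e..0x12] <- [5d fe 4a a5 5a]
D3: mem[0x10..0x14] <- [95 97 13 4d f2]
D4: mem[0x0a..0x0d] <- [f2 0d 5d fe]
D5: mem[0x09..0x0a] <- [0d 5d]
query mem[0x14]=0xf2, mem[0x09]=0x0d, mem[0x0c]=0x5d, mem[0x16]=0xa5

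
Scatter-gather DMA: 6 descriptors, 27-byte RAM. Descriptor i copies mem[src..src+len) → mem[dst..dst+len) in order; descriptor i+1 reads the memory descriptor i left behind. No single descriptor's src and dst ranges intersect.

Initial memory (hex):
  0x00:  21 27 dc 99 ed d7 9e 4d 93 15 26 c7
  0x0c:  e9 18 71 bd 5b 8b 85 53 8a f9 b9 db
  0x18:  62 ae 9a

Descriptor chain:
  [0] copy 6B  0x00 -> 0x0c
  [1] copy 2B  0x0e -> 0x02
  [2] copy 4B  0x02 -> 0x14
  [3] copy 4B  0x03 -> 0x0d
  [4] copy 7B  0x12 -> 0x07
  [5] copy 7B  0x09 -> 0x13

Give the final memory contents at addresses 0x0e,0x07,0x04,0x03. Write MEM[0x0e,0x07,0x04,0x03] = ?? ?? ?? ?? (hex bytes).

D0: mem[0x0c..0x11] <- [21 27 dc 99 ed d7]
D1: mem[0x02..0x03] <- [dc 99]
D2: mem[0x14..0x17] <- [dc 99 ed d7]
D3: mem[0x0d..0x10] <- [99 ed d7 9e]
D4: mem[0x07..0x0d] <- [85 53 dc 99 ed d7 62]
D5: mem[0x13..0x19] <- [dc 99 ed d7 62 ed d7]
query mem[0x0e]=0xed, mem[0x07]=0x85, mem[0x04]=0xed, mem[0x03]=0x99

MEM[0x0e,0x07,0x04,0x03] = ed 85 ed 99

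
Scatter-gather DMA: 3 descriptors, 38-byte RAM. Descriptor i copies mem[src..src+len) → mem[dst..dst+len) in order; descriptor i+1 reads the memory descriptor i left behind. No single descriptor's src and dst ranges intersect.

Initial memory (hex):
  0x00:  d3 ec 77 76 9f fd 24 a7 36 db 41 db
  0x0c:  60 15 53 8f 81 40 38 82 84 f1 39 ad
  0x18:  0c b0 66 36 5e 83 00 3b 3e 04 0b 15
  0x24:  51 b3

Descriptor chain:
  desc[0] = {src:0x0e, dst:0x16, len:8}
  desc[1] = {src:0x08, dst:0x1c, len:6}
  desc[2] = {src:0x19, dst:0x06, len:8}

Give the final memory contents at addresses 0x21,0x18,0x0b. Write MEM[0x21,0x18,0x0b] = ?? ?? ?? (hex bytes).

MEM[0x21,0x18,0x0b] = 15 81 41

  after D0: wrote 8B at 0x16 = 538f8140388284f1
  after D1: wrote 6B at 0x1c = 36db41db6015
  after D2: wrote 8B at 0x06 = 40388236db41db60
query mem[0x21]=0x15, mem[0x18]=0x81, mem[0x0b]=0x41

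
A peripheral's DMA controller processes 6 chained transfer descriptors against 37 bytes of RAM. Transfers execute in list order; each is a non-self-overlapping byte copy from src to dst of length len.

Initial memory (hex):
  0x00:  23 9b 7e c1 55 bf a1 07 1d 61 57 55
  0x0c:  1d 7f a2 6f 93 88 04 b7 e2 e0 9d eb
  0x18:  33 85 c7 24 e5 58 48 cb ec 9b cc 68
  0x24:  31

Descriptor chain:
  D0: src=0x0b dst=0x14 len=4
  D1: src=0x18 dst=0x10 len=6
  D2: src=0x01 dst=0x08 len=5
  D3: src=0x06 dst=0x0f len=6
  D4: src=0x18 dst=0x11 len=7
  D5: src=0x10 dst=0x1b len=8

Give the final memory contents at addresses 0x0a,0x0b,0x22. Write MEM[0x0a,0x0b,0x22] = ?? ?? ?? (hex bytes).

[0] 0x0b->0x14 len=4 : 55 1d 7f a2
[1] 0x18->0x10 len=6 : 33 85 c7 24 e5 58
[2] 0x01->0x08 len=5 : 9b 7e c1 55 bf
[3] 0x06->0x0f len=6 : a1 07 9b 7e c1 55
[4] 0x18->0x11 len=7 : 33 85 c7 24 e5 58 48
[5] 0x10->0x1b len=8 : 07 33 85 c7 24 e5 58 48
query mem[0x0a]=0xc1, mem[0x0b]=0x55, mem[0x22]=0x48

MEM[0x0a,0x0b,0x22] = c1 55 48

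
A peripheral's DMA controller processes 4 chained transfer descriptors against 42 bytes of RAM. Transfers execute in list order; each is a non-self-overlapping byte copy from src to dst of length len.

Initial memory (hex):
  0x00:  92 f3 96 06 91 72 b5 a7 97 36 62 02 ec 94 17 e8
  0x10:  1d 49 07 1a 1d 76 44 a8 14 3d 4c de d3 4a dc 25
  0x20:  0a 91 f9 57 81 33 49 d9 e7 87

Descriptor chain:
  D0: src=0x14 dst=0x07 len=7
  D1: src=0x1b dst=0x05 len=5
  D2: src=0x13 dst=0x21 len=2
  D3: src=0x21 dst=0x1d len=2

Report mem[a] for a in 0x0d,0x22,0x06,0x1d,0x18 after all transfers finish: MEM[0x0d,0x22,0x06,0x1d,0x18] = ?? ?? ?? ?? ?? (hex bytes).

MEM[0x0d,0x22,0x06,0x1d,0x18] = 4c 1d d3 1a 14

  after D0: wrote 7B at 0x07 = 1d7644a8143d4c
  after D1: wrote 5B at 0x05 = ded34adc25
  after D2: wrote 2B at 0x21 = 1a1d
  after D3: wrote 2B at 0x1d = 1a1d
query mem[0x0d]=0x4c, mem[0x22]=0x1d, mem[0x06]=0xd3, mem[0x1d]=0x1a, mem[0x18]=0x14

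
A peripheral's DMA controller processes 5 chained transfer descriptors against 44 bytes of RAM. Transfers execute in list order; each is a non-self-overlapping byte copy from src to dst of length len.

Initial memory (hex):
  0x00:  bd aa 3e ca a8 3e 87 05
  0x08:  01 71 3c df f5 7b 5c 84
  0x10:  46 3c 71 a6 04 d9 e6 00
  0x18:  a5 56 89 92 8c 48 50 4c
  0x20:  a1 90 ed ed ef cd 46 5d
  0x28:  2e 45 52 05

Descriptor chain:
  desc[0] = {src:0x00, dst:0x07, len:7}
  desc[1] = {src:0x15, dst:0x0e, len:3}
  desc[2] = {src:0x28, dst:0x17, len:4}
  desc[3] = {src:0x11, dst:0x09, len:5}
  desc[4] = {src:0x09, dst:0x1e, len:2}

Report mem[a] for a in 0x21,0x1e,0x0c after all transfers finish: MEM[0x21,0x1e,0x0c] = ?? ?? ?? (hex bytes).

[0] 0x00->0x07 len=7 : bd aa 3e ca a8 3e 87
[1] 0x15->0x0e len=3 : d9 e6 00
[2] 0x28->0x17 len=4 : 2e 45 52 05
[3] 0x11->0x09 len=5 : 3c 71 a6 04 d9
[4] 0x09->0x1e len=2 : 3c 71
query mem[0x21]=0x90, mem[0x1e]=0x3c, mem[0x0c]=0x04

MEM[0x21,0x1e,0x0c] = 90 3c 04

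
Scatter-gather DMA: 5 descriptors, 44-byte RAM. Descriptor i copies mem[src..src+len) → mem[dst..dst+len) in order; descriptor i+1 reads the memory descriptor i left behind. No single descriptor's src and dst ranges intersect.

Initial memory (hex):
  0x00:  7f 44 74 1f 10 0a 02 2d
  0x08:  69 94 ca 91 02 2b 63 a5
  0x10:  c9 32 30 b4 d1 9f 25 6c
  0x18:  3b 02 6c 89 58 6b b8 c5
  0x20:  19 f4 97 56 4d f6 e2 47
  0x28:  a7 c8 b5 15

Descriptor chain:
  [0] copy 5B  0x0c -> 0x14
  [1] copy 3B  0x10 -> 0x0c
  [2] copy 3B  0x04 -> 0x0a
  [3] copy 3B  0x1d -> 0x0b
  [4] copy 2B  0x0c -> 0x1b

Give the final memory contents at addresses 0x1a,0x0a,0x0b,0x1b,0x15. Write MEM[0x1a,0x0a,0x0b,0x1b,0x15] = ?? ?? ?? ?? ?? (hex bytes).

#0 dst[0x14+5] := {0x02,0x2b,0x63,0xa5,0xc9}
#1 dst[0x0c+3] := {0xc9,0x32,0x30}
#2 dst[0x0a+3] := {0x10,0x0a,0x02}
#3 dst[0x0b+3] := {0x6b,0xb8,0xc5}
#4 dst[0x1b+2] := {0xb8,0xc5}
query mem[0x1a]=0x6c, mem[0x0a]=0x10, mem[0x0b]=0x6b, mem[0x1b]=0xb8, mem[0x15]=0x2b

MEM[0x1a,0x0a,0x0b,0x1b,0x15] = 6c 10 6b b8 2b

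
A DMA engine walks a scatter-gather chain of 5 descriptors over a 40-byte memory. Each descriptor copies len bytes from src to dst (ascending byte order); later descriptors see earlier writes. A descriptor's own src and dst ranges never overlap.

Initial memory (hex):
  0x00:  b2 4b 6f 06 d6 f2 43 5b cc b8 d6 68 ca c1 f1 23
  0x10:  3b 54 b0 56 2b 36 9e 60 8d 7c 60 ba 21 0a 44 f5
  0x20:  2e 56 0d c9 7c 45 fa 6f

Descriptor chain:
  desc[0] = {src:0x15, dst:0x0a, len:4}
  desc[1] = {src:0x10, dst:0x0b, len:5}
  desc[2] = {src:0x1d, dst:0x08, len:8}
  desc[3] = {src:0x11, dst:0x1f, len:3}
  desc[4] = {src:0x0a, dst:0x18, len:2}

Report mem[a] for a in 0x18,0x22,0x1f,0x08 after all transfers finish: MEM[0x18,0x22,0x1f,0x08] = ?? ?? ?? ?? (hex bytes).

  after D0: wrote 4B at 0x0a = 369e608d
  after D1: wrote 5B at 0x0b = 3b54b0562b
  after D2: wrote 8B at 0x08 = 0a44f52e560dc97c
  after D3: wrote 3B at 0x1f = 54b056
  after D4: wrote 2B at 0x18 = f52e
query mem[0x18]=0xf5, mem[0x22]=0x0d, mem[0x1f]=0x54, mem[0x08]=0x0a

MEM[0x18,0x22,0x1f,0x08] = f5 0d 54 0a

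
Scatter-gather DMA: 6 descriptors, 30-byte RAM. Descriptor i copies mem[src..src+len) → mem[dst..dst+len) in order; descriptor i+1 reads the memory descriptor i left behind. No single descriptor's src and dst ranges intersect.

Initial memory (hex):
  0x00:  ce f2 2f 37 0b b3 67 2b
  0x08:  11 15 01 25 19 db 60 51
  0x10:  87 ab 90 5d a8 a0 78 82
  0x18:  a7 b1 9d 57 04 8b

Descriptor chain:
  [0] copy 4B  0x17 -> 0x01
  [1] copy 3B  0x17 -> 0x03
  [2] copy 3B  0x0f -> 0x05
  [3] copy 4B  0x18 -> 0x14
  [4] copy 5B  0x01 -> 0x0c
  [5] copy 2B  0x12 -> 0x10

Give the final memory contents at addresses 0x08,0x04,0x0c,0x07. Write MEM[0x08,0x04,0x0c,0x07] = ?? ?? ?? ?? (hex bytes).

MEM[0x08,0x04,0x0c,0x07] = 11 a7 82 ab

#0 dst[0x01+4] := {0x82,0xa7,0xb1,0x9d}
#1 dst[0x03+3] := {0x82,0xa7,0xb1}
#2 dst[0x05+3] := {0x51,0x87,0xab}
#3 dst[0x14+4] := {0xa7,0xb1,0x9d,0x57}
#4 dst[0x0c+5] := {0x82,0xa7,0x82,0xa7,0x51}
#5 dst[0x10+2] := {0x90,0x5d}
query mem[0x08]=0x11, mem[0x04]=0xa7, mem[0x0c]=0x82, mem[0x07]=0xab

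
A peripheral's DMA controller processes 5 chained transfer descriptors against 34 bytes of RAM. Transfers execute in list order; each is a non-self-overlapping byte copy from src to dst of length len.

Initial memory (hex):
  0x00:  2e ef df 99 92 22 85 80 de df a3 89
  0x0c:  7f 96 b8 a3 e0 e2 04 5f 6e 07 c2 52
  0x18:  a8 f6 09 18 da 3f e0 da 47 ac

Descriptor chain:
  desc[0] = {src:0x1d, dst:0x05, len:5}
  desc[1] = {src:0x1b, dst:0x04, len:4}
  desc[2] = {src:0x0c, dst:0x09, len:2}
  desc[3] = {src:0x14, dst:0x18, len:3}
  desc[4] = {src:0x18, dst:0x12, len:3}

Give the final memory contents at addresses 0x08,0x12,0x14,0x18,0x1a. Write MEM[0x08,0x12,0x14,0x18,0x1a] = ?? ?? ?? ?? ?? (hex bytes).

MEM[0x08,0x12,0x14,0x18,0x1a] = 47 6e c2 6e c2

  after D0: wrote 5B at 0x05 = 3fe0da47ac
  after D1: wrote 4B at 0x04 = 18da3fe0
  after D2: wrote 2B at 0x09 = 7f96
  after D3: wrote 3B at 0x18 = 6e07c2
  after D4: wrote 3B at 0x12 = 6e07c2
query mem[0x08]=0x47, mem[0x12]=0x6e, mem[0x14]=0xc2, mem[0x18]=0x6e, mem[0x1a]=0xc2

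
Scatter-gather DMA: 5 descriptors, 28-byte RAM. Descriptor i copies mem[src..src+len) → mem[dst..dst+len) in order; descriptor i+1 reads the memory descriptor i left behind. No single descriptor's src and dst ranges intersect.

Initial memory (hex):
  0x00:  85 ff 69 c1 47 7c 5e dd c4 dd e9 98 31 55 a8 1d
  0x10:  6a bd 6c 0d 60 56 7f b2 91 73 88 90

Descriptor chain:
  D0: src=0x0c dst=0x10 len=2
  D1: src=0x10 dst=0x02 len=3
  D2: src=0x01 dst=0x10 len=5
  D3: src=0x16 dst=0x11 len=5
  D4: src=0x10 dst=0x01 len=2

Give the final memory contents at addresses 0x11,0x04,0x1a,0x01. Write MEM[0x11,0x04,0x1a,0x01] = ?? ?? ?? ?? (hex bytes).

MEM[0x11,0x04,0x1a,0x01] = 7f 6c 88 ff

  after D0: wrote 2B at 0x10 = 3155
  after D1: wrote 3B at 0x02 = 31556c
  after D2: wrote 5B at 0x10 = ff31556c7c
  after D3: wrote 5B at 0x11 = 7fb2917388
  after D4: wrote 2B at 0x01 = ff7f
query mem[0x11]=0x7f, mem[0x04]=0x6c, mem[0x1a]=0x88, mem[0x01]=0xff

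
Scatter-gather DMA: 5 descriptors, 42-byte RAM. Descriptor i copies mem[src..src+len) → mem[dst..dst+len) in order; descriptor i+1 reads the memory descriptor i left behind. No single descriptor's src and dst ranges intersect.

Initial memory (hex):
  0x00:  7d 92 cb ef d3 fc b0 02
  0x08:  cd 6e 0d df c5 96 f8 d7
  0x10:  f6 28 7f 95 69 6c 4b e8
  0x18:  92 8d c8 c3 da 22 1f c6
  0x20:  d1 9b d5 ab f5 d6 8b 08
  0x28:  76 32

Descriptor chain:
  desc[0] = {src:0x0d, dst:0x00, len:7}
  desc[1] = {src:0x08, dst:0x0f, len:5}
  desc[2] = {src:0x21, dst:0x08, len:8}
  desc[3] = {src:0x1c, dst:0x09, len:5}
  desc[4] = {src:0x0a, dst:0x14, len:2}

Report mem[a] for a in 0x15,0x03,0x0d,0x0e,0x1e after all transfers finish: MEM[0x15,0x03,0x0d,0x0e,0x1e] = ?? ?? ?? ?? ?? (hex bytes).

D0: mem[0x00..0x06] <- [96 f8 d7 f6 28 7f 95]
D1: mem[0x0f..0x13] <- [cd 6e 0d df c5]
D2: mem[0x08..0x0f] <- [9b d5 ab f5 d6 8b 08 76]
D3: mem[0x09..0x0d] <- [da 22 1f c6 d1]
D4: mem[0x14..0x15] <- [22 1f]
query mem[0x15]=0x1f, mem[0x03]=0xf6, mem[0x0d]=0xd1, mem[0x0e]=0x08, mem[0x1e]=0x1f

MEM[0x15,0x03,0x0d,0x0e,0x1e] = 1f f6 d1 08 1f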